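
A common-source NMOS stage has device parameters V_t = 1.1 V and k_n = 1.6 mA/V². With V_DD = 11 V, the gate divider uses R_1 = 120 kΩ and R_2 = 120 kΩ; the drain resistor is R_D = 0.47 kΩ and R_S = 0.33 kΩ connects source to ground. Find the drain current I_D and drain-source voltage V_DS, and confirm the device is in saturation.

I_D ≈ 5.4 mA, V_DS ≈ 6.7 V

V_G = V_DD·R_2/(R_1+R_2) = 11×120/240 = 5.5 V.
Assume saturation: I_D = (k_n/2)(V_GS − V_t)² with V_GS = V_G − I_D·R_S = 5.5 − 0.33·I_D.
Substituting gives 0.0871·I_D² − 3.32·I_D + 15.5 = 0, with roots I_D = 5.43 or 32.7 mA.
The root I_D = 32.7 mA gives V_GS = -5.29 V ≤ V_t, so take I_D = 5.43 mA.
Then V_GS = 3.71 V and V_DS = V_DD − I_D(R_D+R_S) = 11 − 5.43×0.8 = 6.65 V.
Saturation requires V_DS ≥ V_GS − V_t = 2.61 V; 6.65 ≥ 2.61 ✓.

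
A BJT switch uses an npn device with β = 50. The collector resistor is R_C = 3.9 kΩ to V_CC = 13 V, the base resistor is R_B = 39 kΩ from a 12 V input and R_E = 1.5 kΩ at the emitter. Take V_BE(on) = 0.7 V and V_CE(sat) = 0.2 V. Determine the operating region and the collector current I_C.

saturation; I_C ≈ 2.3 mA

Assume active: I_B = (12 − 0.7)/(39 + 51×1.5) = 0.0978 mA, I_C = β·I_B = 4.89 mA.
Then V_CE = 13 − 4.89×3.9 − 4.99×1.5 = -13.6 V < 0.2 V — the active assumption fails.
Re-solve with V_CE = 0.2 V. KCL at the emitter: V_E/R_E = (V_BB−0.7−V_E)/R_B + (V_CC−0.2−V_E)/R_C, giving V_E = 3.76 V.
I_C = (V_CC − 0.2 − V_E)/R_C = (12.8 − 3.76)/3.9 = 2.32 mA.
Check: I_B = (11.3 − 3.76)/39 = 0.193 mA, and β·I_B = 9.66 mA > I_C, confirming saturation.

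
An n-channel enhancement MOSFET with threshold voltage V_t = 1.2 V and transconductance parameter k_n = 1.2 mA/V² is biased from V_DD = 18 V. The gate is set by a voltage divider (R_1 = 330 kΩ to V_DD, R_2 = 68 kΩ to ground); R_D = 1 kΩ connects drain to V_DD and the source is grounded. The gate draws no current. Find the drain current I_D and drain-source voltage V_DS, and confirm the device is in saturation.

I_D ≈ 2.1 mA, V_DS ≈ 16 V

V_G = V_DD·R_2/(R_1+R_2) = 18×68/398 = 3.08 V. With the source grounded, V_GS = V_G = 3.08 V.
Assume saturation: I_D = (k_n/2)(V_GS − V_t)² = (1.2/2)×(3.08 − 1.2)² = 0.6×1.88² = 2.11 mA.
V_DS = V_DD − I_D·R_D = 18 − 2.11×1 = 15.9 V.
Saturation requires V_DS ≥ V_GS − V_t = 1.88 V; 15.9 ≥ 1.88 ✓.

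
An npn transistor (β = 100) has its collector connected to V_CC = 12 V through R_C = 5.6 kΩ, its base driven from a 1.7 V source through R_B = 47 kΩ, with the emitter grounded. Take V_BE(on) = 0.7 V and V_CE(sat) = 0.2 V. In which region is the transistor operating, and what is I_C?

Assume active: I_B = (1.7 − 0.7)/47 = 0.0213 mA, giving I_C = β·I_B = 2.13 mA.
But then V_CE = 12 − 2.13×5.6 = 0.0851 V < V_CE(sat) = 0.2 V — impossible in the active region.
So the transistor is saturated. With V_CE = 0.2 V, I_C = (V_CC − 0.2)/R_C = 11.8/5.6 = 2.11 mA.
Check: β·I_B = 2.13 mA > I_C = 2.11 mA, confirming saturation.

saturation; I_C ≈ 2.1 mA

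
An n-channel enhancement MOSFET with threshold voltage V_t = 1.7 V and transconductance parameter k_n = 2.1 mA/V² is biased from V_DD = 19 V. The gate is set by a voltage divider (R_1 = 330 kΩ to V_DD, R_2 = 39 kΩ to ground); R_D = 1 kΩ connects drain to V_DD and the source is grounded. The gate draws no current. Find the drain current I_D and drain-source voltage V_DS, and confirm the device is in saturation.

V_G = V_DD·R_2/(R_1+R_2) = 19×39/369 = 2.01 V. With the source grounded, V_GS = V_G = 2.01 V.
Assume saturation: I_D = (k_n/2)(V_GS − V_t)² = (2.1/2)×(2.01 − 1.7)² = 1.05×0.308² = 0.0997 mA.
V_DS = V_DD − I_D·R_D = 19 − 0.0997×1 = 18.9 V.
Saturation requires V_DS ≥ V_GS − V_t = 0.308 V; 18.9 ≥ 0.308 ✓.

I_D ≈ 0.1 mA, V_DS ≈ 19 V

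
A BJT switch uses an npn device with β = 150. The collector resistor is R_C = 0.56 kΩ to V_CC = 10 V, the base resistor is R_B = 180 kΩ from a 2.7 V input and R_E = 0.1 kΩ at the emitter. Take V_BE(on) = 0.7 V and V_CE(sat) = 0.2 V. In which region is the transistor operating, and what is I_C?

active; I_C ≈ 1.5 mA

Assume active. Base-emitter loop: I_B = (V_BB − V_BE)/(R_B + (β+1)R_E) = (2.7 − 0.7)/(180 + 151×0.1) = 0.0103 mA.
I_C = β·I_B = 150×0.0103 = 1.54 mA.
V_CE = V_CC − I_C·R_C − I_E·R_E = 10 − 1.54×0.56 − 1.55×0.1 = 8.98 V > V_CE(sat), so the active-region assumption holds.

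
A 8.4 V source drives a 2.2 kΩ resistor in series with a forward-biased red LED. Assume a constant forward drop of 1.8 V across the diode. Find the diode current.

KVL around the loop: 8.4 = V_D + I·R = 1.8 + I × 2.2 kΩ.
So I = (8.4 − 1.8) / 2.2 kΩ = 6.6 / 2.2 = 3 mA.

I ≈ 3 mA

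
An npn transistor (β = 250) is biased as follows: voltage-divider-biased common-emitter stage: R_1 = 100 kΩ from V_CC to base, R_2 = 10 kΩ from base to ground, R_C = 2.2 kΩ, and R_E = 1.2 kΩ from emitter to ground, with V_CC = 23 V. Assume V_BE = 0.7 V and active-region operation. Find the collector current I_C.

Thevenize the base divider: V_Th = V_CC·R_2/(R_1+R_2) = 23×10/110 = 2.09 V, R_Th = R_1‖R_2 = 9.09 kΩ.
Base-emitter loop: V_Th = I_B·R_Th + V_BE + (β+1)I_B·R_E, so I_B = (2.09 − 0.7) / (9.09 + 251×1.2) = 0.00448 mA.
I_C = β·I_B = 250×0.00448 = 1.12 mA, and I_E = (β+1)I_B = 1.13 mA.
V_CE = V_CC − I_C·R_C − I_E·R_E = 23 − 1.12×2.2 − 1.13×1.2 = 19.2 V.
V_CE = 19.2 V > 0.2 V confirms active-region operation.

I_C ≈ 1.1 mA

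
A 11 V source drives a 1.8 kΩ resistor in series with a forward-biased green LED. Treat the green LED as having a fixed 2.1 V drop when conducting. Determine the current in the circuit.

KVL around the loop: 11 = V_D + I·R = 2.1 + I × 1.8 kΩ.
So I = (11 − 2.1) / 1.8 kΩ = 8.9 / 1.8 = 4.94 mA.

I ≈ 4.9 mA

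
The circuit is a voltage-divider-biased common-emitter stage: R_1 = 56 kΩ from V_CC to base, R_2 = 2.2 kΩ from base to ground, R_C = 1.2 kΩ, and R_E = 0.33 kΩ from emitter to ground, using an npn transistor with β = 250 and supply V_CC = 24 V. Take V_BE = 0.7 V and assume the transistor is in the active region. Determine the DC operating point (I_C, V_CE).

I_C ≈ 0.61 mA, V_CE ≈ 23 V

Thevenize the base divider: V_Th = V_CC·R_2/(R_1+R_2) = 24×2.2/58.2 = 0.907 V, R_Th = R_1‖R_2 = 2.12 kΩ.
Base-emitter loop: V_Th = I_B·R_Th + V_BE + (β+1)I_B·R_E, so I_B = (0.907 − 0.7) / (2.12 + 251×0.33) = 0.00244 mA.
I_C = β·I_B = 250×0.00244 = 0.61 mA, and I_E = (β+1)I_B = 0.612 mA.
V_CE = V_CC − I_C·R_C − I_E·R_E = 24 − 0.61×1.2 − 0.612×0.33 = 23.1 V.
V_CE = 23.1 V > 0.2 V confirms active-region operation.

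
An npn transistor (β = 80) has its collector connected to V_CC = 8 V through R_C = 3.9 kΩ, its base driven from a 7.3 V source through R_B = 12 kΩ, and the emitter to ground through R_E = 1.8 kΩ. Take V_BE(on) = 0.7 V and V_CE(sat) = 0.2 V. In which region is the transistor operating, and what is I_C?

Assume active: I_B = (7.3 − 0.7)/(12 + 81×1.8) = 0.0418 mA, I_C = β·I_B = 3.35 mA.
Then V_CE = 8 − 3.35×3.9 − 3.39×1.8 = -11.1 V < 0.2 V — the active assumption fails.
Re-solve with V_CE = 0.2 V. KCL at the emitter: V_E/R_E = (V_BB−0.7−V_E)/R_B + (V_CC−0.2−V_E)/R_C, giving V_E = 2.85 V.
I_C = (V_CC − 0.2 − V_E)/R_C = (7.8 − 2.85)/3.9 = 1.27 mA.
Check: I_B = (6.6 − 2.85)/12 = 0.313 mA, and β·I_B = 25 mA > I_C, confirming saturation.

saturation; I_C ≈ 1.3 mA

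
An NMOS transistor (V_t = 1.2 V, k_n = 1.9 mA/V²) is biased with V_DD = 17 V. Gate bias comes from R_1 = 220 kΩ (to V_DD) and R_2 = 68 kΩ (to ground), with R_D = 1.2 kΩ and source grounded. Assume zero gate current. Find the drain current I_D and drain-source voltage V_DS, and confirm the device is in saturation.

I_D ≈ 7.5 mA, V_DS ≈ 8 V

V_G = V_DD·R_2/(R_1+R_2) = 17×68/288 = 4.01 V. With the source grounded, V_GS = V_G = 4.01 V.
Assume saturation: I_D = (k_n/2)(V_GS − V_t)² = (1.9/2)×(4.01 − 1.2)² = 0.95×2.81² = 7.52 mA.
V_DS = V_DD − I_D·R_D = 17 − 7.52×1.2 = 7.97 V.
Saturation requires V_DS ≥ V_GS − V_t = 2.81 V; 7.97 ≥ 2.81 ✓.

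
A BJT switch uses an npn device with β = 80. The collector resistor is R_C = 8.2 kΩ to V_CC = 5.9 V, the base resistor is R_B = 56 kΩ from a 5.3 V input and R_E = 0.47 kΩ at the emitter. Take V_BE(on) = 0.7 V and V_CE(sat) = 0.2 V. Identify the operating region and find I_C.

Assume active: I_B = (5.3 − 0.7)/(56 + 81×0.47) = 0.0489 mA, I_C = β·I_B = 3.91 mA.
Then V_CE = 5.9 − 3.91×8.2 − 3.96×0.47 = -28 V < 0.2 V — the active assumption fails.
Re-solve with V_CE = 0.2 V. KCL at the emitter: V_E/R_E = (V_BB−0.7−V_E)/R_B + (V_CC−0.2−V_E)/R_C, giving V_E = 0.343 V.
I_C = (V_CC − 0.2 − V_E)/R_C = (5.7 − 0.343)/8.2 = 0.653 mA.
Check: I_B = (4.6 − 0.343)/56 = 0.076 mA, and β·I_B = 6.08 mA > I_C, confirming saturation.

saturation; I_C ≈ 0.65 mA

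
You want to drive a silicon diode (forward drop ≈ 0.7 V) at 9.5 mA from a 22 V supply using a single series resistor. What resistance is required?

R ≈ 2.2 kΩ

The resistor drops V_S − V_D = 22 − 0.7 = 21.3 V at 9.5 mA.
R = 21.3 V / 9.5 mA = 2.24 kΩ.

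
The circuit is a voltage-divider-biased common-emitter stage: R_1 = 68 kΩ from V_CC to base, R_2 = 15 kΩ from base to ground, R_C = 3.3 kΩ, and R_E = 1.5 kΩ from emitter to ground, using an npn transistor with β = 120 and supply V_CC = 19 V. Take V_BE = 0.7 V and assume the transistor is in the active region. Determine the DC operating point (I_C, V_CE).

I_C ≈ 1.7 mA, V_CE ≈ 11 V

Thevenize the base divider: V_Th = V_CC·R_2/(R_1+R_2) = 19×15/83 = 3.43 V, R_Th = R_1‖R_2 = 12.3 kΩ.
Base-emitter loop: V_Th = I_B·R_Th + V_BE + (β+1)I_B·R_E, so I_B = (3.43 − 0.7) / (12.3 + 121×1.5) = 0.0141 mA.
I_C = β·I_B = 120×0.0141 = 1.69 mA, and I_E = (β+1)I_B = 1.71 mA.
V_CE = V_CC − I_C·R_C − I_E·R_E = 19 − 1.69×3.3 − 1.71×1.5 = 10.9 V.
V_CE = 10.9 V > 0.2 V confirms active-region operation.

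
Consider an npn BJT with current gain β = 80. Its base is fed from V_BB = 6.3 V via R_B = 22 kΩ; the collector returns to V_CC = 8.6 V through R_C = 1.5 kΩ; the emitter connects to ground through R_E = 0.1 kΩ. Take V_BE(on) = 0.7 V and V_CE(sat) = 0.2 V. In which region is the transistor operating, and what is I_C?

Assume active: I_B = (6.3 − 0.7)/(22 + 81×0.1) = 0.186 mA, I_C = β·I_B = 14.9 mA.
Then V_CE = 8.6 − 14.9×1.5 − 15.1×0.1 = -15.2 V < 0.2 V — the active assumption fails.
Re-solve with V_CE = 0.2 V. KCL at the emitter: V_E/R_E = (V_BB−0.7−V_E)/R_B + (V_CC−0.2−V_E)/R_C, giving V_E = 0.547 V.
I_C = (V_CC − 0.2 − V_E)/R_C = (8.4 − 0.547)/1.5 = 5.24 mA.
Check: I_B = (5.6 − 0.547)/22 = 0.23 mA, and β·I_B = 18.4 mA > I_C, confirming saturation.

saturation; I_C ≈ 5.2 mA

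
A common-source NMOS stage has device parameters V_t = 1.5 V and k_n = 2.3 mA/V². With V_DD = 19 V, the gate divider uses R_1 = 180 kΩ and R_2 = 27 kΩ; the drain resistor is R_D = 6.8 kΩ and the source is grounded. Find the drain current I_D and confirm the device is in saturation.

V_G = V_DD·R_2/(R_1+R_2) = 19×27/207 = 2.48 V. With the source grounded, V_GS = V_G = 2.48 V.
Assume saturation: I_D = (k_n/2)(V_GS − V_t)² = (2.3/2)×(2.48 − 1.5)² = 1.15×0.978² = 1.1 mA.
V_DS = V_DD − I_D·R_D = 19 − 1.1×6.8 = 11.5 V.
Saturation requires V_DS ≥ V_GS − V_t = 0.978 V; 11.5 ≥ 0.978 ✓.

I_D ≈ 1.1 mA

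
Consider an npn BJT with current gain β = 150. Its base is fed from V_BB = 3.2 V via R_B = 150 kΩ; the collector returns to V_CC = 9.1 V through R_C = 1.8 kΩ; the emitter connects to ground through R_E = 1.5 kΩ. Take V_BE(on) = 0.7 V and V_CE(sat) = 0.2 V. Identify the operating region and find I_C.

Assume active. Base-emitter loop: I_B = (V_BB − V_BE)/(R_B + (β+1)R_E) = (3.2 − 0.7)/(150 + 151×1.5) = 0.00664 mA.
I_C = β·I_B = 150×0.00664 = 0.996 mA.
V_CE = V_CC − I_C·R_C − I_E·R_E = 9.1 − 0.996×1.8 − 1×1.5 = 5.8 V > V_CE(sat), so the active-region assumption holds.

active; I_C ≈ 1 mA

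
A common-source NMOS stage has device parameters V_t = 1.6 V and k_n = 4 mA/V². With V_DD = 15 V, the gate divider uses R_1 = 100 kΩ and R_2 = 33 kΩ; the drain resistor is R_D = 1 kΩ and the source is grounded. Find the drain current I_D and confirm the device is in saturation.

V_G = V_DD·R_2/(R_1+R_2) = 15×33/133 = 3.72 V. With the source grounded, V_GS = V_G = 3.72 V.
Assume saturation: I_D = (k_n/2)(V_GS − V_t)² = (4/2)×(3.72 − 1.6)² = 2×2.12² = 9 mA.
V_DS = V_DD − I_D·R_D = 15 − 9×1 = 6 V.
Saturation requires V_DS ≥ V_GS − V_t = 2.12 V; 6 ≥ 2.12 ✓.

I_D ≈ 9 mA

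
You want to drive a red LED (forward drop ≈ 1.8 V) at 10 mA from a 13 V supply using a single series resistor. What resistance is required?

R ≈ 1.1 kΩ

The resistor drops V_S − V_D = 13 − 1.8 = 11.2 V at 10 mA.
R = 11.2 V / 10 mA = 1.12 kΩ.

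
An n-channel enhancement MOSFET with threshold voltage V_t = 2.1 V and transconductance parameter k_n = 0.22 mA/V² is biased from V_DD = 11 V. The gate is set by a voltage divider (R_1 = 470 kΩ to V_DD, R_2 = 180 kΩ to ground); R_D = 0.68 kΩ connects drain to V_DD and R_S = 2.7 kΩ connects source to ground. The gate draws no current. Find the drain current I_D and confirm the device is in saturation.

I_D ≈ 0.065 mA

V_G = V_DD·R_2/(R_1+R_2) = 11×180/650 = 3.05 V.
Assume saturation: I_D = (k_n/2)(V_GS − V_t)² with V_GS = V_G − I_D·R_S = 3.05 − 2.7·I_D.
Substituting gives 0.802·I_D² − 1.56·I_D + 0.0985 = 0, with roots I_D = 0.0652 or 1.88 mA.
The root I_D = 1.88 mA gives V_GS = -2.04 V ≤ V_t, so take I_D = 0.0652 mA.
Then V_GS = 2.87 V and V_DS = V_DD − I_D(R_D+R_S) = 11 − 0.0652×3.38 = 10.8 V.
Saturation requires V_DS ≥ V_GS − V_t = 0.77 V; 10.8 ≥ 0.77 ✓.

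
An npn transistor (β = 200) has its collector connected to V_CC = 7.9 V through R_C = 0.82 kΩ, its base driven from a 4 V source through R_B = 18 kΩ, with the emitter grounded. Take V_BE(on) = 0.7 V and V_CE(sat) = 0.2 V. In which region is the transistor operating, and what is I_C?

saturation; I_C ≈ 9.4 mA

Assume active: I_B = (4 − 0.7)/18 = 0.183 mA, giving I_C = β·I_B = 36.7 mA.
But then V_CE = 7.9 − 36.7×0.82 = -22.2 V < V_CE(sat) = 0.2 V — impossible in the active region.
So the transistor is saturated. With V_CE = 0.2 V, I_C = (V_CC − 0.2)/R_C = 7.7/0.82 = 9.39 mA.
Check: β·I_B = 36.7 mA > I_C = 9.39 mA, confirming saturation.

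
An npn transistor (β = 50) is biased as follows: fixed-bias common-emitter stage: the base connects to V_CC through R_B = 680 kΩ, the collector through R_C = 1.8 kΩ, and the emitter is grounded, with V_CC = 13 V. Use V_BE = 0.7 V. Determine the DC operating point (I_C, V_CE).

Base loop: V_CC = I_B·R_B + V_BE, so I_B = (13 − 0.7)/680 kΩ = 0.0181 mA.
In the active region I_C = β·I_B = 50 × 0.0181 = 0.904 mA.
Collector loop: V_CE = V_CC − I_C·R_C = 13 − 0.904×1.8 = 11.4 V.
Since V_CE = 11.4 V > V_CE(sat) ≈ 0.2 V, the transistor is in the active region as assumed.

I_C ≈ 0.9 mA, V_CE ≈ 11 V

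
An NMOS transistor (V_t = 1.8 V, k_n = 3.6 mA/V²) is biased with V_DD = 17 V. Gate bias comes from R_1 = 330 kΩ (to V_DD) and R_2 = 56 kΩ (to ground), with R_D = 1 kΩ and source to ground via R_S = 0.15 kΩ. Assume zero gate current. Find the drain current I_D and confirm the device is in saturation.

I_D ≈ 0.6 mA

V_G = V_DD·R_2/(R_1+R_2) = 17×56/386 = 2.47 V.
Assume saturation: I_D = (k_n/2)(V_GS − V_t)² with V_GS = V_G − I_D·R_S = 2.47 − 0.15·I_D.
Substituting gives 0.0405·I_D² − 1.36·I_D + 0.799 = 0, with roots I_D = 0.598 or 33 mA.
The root I_D = 33 mA gives V_GS = -2.48 V ≤ V_t, so take I_D = 0.598 mA.
Then V_GS = 2.38 V and V_DS = V_DD − I_D(R_D+R_S) = 17 − 0.598×1.15 = 16.3 V.
Saturation requires V_DS ≥ V_GS − V_t = 0.577 V; 16.3 ≥ 0.577 ✓.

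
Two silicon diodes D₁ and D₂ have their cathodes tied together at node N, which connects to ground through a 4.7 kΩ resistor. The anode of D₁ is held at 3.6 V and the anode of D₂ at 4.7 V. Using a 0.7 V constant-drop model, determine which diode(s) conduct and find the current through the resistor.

Assume both conduct. Then node N would need to be at both 3.6−0.7 = 2.9 V and 4.7−0.7 = 4 V, which is impossible.
Assume only D₂ conducts: V_N = 4.7 − 0.7 = 4 V, so I_R = 4/4.7 = 0.851 mA.
Check D₁: its anode-to-cathode voltage is 3.6 − 4 = -0.4 V < 0.7 V, so it is off. The assumption is consistent.

Only D₂ conducts; I_R ≈ 0.85 mA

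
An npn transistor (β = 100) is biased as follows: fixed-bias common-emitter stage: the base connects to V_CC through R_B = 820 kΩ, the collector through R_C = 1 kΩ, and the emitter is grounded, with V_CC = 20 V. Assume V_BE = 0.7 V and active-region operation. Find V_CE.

V_CE ≈ 18 V

Base loop: V_CC = I_B·R_B + V_BE, so I_B = (20 − 0.7)/820 kΩ = 0.0235 mA.
In the active region I_C = β·I_B = 100 × 0.0235 = 2.35 mA.
Collector loop: V_CE = V_CC − I_C·R_C = 20 − 2.35×1 = 17.6 V.
Since V_CE = 17.6 V > V_CE(sat) ≈ 0.2 V, the transistor is in the active region as assumed.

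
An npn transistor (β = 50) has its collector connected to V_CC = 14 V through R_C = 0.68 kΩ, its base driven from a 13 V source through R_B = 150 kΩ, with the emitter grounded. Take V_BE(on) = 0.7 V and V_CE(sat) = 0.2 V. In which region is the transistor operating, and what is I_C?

Assume active. Base-emitter loop: I_B = (V_BB − V_BE)/R_B = (13 − 0.7)/150 = 0.082 mA.
I_C = β·I_B = 50×0.082 = 4.1 mA.
V_CE = V_CC − I_C·R_C = 14 − 4.1×0.68 = 11.2 V > V_CE(sat), so the active-region assumption holds.

active; I_C ≈ 4.1 mA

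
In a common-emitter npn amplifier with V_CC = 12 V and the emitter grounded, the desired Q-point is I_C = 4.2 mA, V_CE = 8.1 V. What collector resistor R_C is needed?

R_C ≈ 0.93 kΩ

Collector loop: V_CC = I_C·R_C + V_CE.
R_C = (V_CC − V_CE)/I_C = (12 − 8.1)/4.2 = 0.929 kΩ.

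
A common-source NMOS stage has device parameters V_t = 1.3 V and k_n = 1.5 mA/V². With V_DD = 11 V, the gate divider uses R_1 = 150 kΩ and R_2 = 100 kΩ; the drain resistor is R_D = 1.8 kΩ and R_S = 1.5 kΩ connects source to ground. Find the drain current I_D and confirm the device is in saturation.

I_D ≈ 1.2 mA

V_G = V_DD·R_2/(R_1+R_2) = 11×100/250 = 4.4 V.
Assume saturation: I_D = (k_n/2)(V_GS − V_t)² with V_GS = V_G − I_D·R_S = 4.4 − 1.5·I_D.
Substituting gives 1.69·I_D² − 7.98·I_D + 7.21 = 0, with roots I_D = 1.22 or 3.51 mA.
The root I_D = 3.51 mA gives V_GS = -0.863 V ≤ V_t, so take I_D = 1.22 mA.
Then V_GS = 2.57 V and V_DS = V_DD − I_D(R_D+R_S) = 11 − 1.22×3.3 = 6.98 V.
Saturation requires V_DS ≥ V_GS − V_t = 1.27 V; 6.98 ≥ 1.27 ✓.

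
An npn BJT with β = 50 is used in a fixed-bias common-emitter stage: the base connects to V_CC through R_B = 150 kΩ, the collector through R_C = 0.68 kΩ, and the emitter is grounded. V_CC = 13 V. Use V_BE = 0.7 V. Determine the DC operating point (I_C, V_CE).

Base loop: V_CC = I_B·R_B + V_BE, so I_B = (13 − 0.7)/150 kΩ = 0.082 mA.
In the active region I_C = β·I_B = 50 × 0.082 = 4.1 mA.
Collector loop: V_CE = V_CC − I_C·R_C = 13 − 4.1×0.68 = 10.2 V.
Since V_CE = 10.2 V > V_CE(sat) ≈ 0.2 V, the transistor is in the active region as assumed.

I_C ≈ 4.1 mA, V_CE ≈ 10 V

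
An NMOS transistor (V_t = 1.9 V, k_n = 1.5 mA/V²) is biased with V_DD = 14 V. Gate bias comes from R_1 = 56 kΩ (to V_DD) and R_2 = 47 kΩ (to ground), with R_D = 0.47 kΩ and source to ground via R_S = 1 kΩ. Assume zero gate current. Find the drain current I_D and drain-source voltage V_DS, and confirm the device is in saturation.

I_D ≈ 2.6 mA, V_DS ≈ 10 V

V_G = V_DD·R_2/(R_1+R_2) = 14×47/103 = 6.39 V.
Assume saturation: I_D = (k_n/2)(V_GS − V_t)² with V_GS = V_G − I_D·R_S = 6.39 − 1·I_D.
Substituting gives 0.75·I_D² − 7.73·I_D + 15.1 = 0, with roots I_D = 2.62 or 7.69 mA.
The root I_D = 7.69 mA gives V_GS = -1.3 V ≤ V_t, so take I_D = 2.62 mA.
Then V_GS = 3.77 V and V_DS = V_DD − I_D(R_D+R_S) = 14 − 2.62×1.47 = 10.1 V.
Saturation requires V_DS ≥ V_GS − V_t = 1.87 V; 10.1 ≥ 1.87 ✓.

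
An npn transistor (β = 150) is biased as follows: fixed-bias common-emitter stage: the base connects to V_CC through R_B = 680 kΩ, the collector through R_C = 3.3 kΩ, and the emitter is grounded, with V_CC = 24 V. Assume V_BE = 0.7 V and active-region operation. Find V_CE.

V_CE ≈ 7 V

Base loop: V_CC = I_B·R_B + V_BE, so I_B = (24 − 0.7)/680 kΩ = 0.0343 mA.
In the active region I_C = β·I_B = 150 × 0.0343 = 5.14 mA.
Collector loop: V_CE = V_CC − I_C·R_C = 24 − 5.14×3.3 = 7.04 V.
Since V_CE = 7.04 V > V_CE(sat) ≈ 0.2 V, the transistor is in the active region as assumed.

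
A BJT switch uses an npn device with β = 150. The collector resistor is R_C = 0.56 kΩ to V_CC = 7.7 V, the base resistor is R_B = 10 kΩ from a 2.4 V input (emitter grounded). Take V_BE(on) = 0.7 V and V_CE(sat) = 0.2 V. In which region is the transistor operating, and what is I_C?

Assume active: I_B = (2.4 − 0.7)/10 = 0.17 mA, giving I_C = β·I_B = 25.5 mA.
But then V_CE = 7.7 − 25.5×0.56 = -6.58 V < V_CE(sat) = 0.2 V — impossible in the active region.
So the transistor is saturated. With V_CE = 0.2 V, I_C = (V_CC − 0.2)/R_C = 7.5/0.56 = 13.4 mA.
Check: β·I_B = 25.5 mA > I_C = 13.4 mA, confirming saturation.

saturation; I_C ≈ 13 mA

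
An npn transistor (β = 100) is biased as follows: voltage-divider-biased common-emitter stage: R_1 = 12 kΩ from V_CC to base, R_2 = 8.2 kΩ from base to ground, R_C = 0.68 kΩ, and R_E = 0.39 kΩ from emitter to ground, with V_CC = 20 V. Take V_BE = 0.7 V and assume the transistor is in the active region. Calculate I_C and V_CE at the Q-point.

Thevenize the base divider: V_Th = V_CC·R_2/(R_1+R_2) = 20×8.2/20.2 = 8.12 V, R_Th = R_1‖R_2 = 4.87 kΩ.
Base-emitter loop: V_Th = I_B·R_Th + V_BE + (β+1)I_B·R_E, so I_B = (8.12 − 0.7) / (4.87 + 101×0.39) = 0.168 mA.
I_C = β·I_B = 100×0.168 = 16.8 mA, and I_E = (β+1)I_B = 16.9 mA.
V_CE = V_CC − I_C·R_C − I_E·R_E = 20 − 16.8×0.68 − 16.9×0.39 = 2 V.
V_CE = 2 V > 0.2 V confirms active-region operation.

I_C ≈ 17 mA, V_CE ≈ 2 V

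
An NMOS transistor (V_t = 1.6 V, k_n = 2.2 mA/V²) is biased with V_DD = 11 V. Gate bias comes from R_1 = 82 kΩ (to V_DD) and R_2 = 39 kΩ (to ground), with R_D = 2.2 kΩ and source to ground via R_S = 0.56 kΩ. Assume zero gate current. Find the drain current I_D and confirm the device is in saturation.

V_G = V_DD·R_2/(R_1+R_2) = 11×39/121 = 3.55 V.
Assume saturation: I_D = (k_n/2)(V_GS − V_t)² with V_GS = V_G − I_D·R_S = 3.55 − 0.56·I_D.
Substituting gives 0.345·I_D² − 3.4·I_D + 4.16 = 0, with roots I_D = 1.43 or 8.41 mA.
The root I_D = 8.41 mA gives V_GS = -1.17 V ≤ V_t, so take I_D = 1.43 mA.
Then V_GS = 2.74 V and V_DS = V_DD − I_D(R_D+R_S) = 11 − 1.43×2.76 = 7.04 V.
Saturation requires V_DS ≥ V_GS − V_t = 1.14 V; 7.04 ≥ 1.14 ✓.

I_D ≈ 1.4 mA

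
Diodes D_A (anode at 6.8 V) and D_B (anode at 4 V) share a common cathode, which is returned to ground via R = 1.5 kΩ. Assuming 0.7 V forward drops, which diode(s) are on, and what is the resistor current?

Assume both conduct. Then node N would need to be at both 6.8−0.7 = 6.1 V and 4−0.7 = 3.3 V, which is impossible.
Assume only D_A conducts: V_N = 6.8 − 0.7 = 6.1 V, so I_R = 6.1/1.5 = 4.07 mA.
Check D_B: its anode-to-cathode voltage is 4 − 6.1 = -2.1 V < 0.7 V, so it is off. The assumption is consistent.

Only D_A conducts; I_R ≈ 4.1 mA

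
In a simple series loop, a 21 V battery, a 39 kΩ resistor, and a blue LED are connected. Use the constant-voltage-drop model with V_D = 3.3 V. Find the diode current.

I ≈ 0.45 mA

KVL around the loop: 21 = V_D + I·R = 3.3 + I × 39 kΩ.
So I = (21 − 3.3) / 39 kΩ = 17.7 / 39 = 0.454 mA.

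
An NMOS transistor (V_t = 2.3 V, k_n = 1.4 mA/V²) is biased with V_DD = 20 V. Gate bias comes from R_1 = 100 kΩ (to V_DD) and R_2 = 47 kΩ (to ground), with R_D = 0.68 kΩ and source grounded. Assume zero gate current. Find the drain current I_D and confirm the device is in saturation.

V_G = V_DD·R_2/(R_1+R_2) = 20×47/147 = 6.39 V. With the source grounded, V_GS = V_G = 6.39 V.
Assume saturation: I_D = (k_n/2)(V_GS − V_t)² = (1.4/2)×(6.39 − 2.3)² = 0.7×4.09² = 11.7 mA.
V_DS = V_DD − I_D·R_D = 20 − 11.7×0.68 = 12 V.
Saturation requires V_DS ≥ V_GS − V_t = 4.09 V; 12 ≥ 4.09 ✓.

I_D ≈ 12 mA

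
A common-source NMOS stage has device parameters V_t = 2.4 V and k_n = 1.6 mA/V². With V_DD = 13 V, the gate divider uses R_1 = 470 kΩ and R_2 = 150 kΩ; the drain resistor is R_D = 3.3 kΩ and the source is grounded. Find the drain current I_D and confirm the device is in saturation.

V_G = V_DD·R_2/(R_1+R_2) = 13×150/620 = 3.15 V. With the source grounded, V_GS = V_G = 3.15 V.
Assume saturation: I_D = (k_n/2)(V_GS − V_t)² = (1.6/2)×(3.15 − 2.4)² = 0.8×0.745² = 0.444 mA.
V_DS = V_DD − I_D·R_D = 13 − 0.444×3.3 = 11.5 V.
Saturation requires V_DS ≥ V_GS − V_t = 0.745 V; 11.5 ≥ 0.745 ✓.

I_D ≈ 0.44 mA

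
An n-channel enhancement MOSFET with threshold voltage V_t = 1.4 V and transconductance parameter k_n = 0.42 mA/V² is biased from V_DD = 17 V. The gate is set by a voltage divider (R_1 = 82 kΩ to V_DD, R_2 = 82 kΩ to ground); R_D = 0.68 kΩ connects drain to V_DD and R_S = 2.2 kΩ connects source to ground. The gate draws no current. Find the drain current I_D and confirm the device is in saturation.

I_D ≈ 1.9 mA

V_G = V_DD·R_2/(R_1+R_2) = 17×82/164 = 8.5 V.
Assume saturation: I_D = (k_n/2)(V_GS − V_t)² with V_GS = V_G − I_D·R_S = 8.5 − 2.2·I_D.
Substituting gives 1.02·I_D² − 7.56·I_D + 10.6 = 0, with roots I_D = 1.87 or 5.57 mA.
The root I_D = 5.57 mA gives V_GS = -3.75 V ≤ V_t, so take I_D = 1.87 mA.
Then V_GS = 4.38 V and V_DS = V_DD − I_D(R_D+R_S) = 17 − 1.87×2.88 = 11.6 V.
Saturation requires V_DS ≥ V_GS − V_t = 2.98 V; 11.6 ≥ 2.98 ✓.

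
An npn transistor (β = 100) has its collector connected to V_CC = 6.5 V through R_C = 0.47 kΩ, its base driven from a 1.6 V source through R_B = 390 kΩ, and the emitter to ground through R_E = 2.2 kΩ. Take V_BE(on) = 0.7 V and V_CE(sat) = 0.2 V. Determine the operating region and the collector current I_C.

Assume active. Base-emitter loop: I_B = (V_BB − V_BE)/(R_B + (β+1)R_E) = (1.6 − 0.7)/(390 + 101×2.2) = 0.00147 mA.
I_C = β·I_B = 100×0.00147 = 0.147 mA.
V_CE = V_CC − I_C·R_C − I_E·R_E = 6.5 − 0.147×0.47 − 0.148×2.2 = 6.1 V > V_CE(sat), so the active-region assumption holds.

active; I_C ≈ 0.15 mA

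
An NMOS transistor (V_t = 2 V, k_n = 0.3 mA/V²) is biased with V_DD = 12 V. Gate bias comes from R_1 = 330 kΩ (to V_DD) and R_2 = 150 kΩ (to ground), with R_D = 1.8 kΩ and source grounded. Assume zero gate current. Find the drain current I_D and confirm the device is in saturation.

V_G = V_DD·R_2/(R_1+R_2) = 12×150/480 = 3.75 V. With the source grounded, V_GS = V_G = 3.75 V.
Assume saturation: I_D = (k_n/2)(V_GS − V_t)² = (0.3/2)×(3.75 − 2)² = 0.15×1.75² = 0.459 mA.
V_DS = V_DD − I_D·R_D = 12 − 0.459×1.8 = 11.2 V.
Saturation requires V_DS ≥ V_GS − V_t = 1.75 V; 11.2 ≥ 1.75 ✓.

I_D ≈ 0.46 mA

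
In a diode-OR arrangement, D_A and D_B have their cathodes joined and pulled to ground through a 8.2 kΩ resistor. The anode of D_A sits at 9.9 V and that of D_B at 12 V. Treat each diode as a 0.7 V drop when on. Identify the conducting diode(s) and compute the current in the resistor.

Assume both conduct. Then node N would need to be at both 9.9−0.7 = 9.2 V and 12−0.7 = 11.3 V, which is impossible.
Assume only D_B conducts: V_N = 12 − 0.7 = 11.3 V, so I_R = 11.3/8.2 = 1.38 mA.
Check D_A: its anode-to-cathode voltage is 9.9 − 11.3 = -1.4 V < 0.7 V, so it is off. The assumption is consistent.

Only D_B conducts; I_R ≈ 1.4 mA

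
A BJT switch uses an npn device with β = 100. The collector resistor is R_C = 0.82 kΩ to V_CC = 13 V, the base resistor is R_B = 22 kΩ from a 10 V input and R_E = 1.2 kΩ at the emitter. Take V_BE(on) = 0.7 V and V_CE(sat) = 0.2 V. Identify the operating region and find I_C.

Assume active: I_B = (10 − 0.7)/(22 + 101×1.2) = 0.0649 mA, I_C = β·I_B = 6.49 mA.
Then V_CE = 13 − 6.49×0.82 − 6.56×1.2 = -0.197 V < 0.2 V — the active assumption fails.
Re-solve with V_CE = 0.2 V. KCL at the emitter: V_E/R_E = (V_BB−0.7−V_E)/R_B + (V_CC−0.2−V_E)/R_C, giving V_E = 7.64 V.
I_C = (V_CC − 0.2 − V_E)/R_C = (12.8 − 7.64)/0.82 = 6.29 mA.
Check: I_B = (9.3 − 7.64)/22 = 0.0754 mA, and β·I_B = 7.54 mA > I_C, confirming saturation.

saturation; I_C ≈ 6.3 mA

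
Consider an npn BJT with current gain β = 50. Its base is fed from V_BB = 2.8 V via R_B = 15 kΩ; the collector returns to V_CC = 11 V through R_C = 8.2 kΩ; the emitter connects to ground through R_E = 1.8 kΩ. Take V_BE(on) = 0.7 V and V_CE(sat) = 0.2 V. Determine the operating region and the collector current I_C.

active; I_C ≈ 0.98 mA

Assume active. Base-emitter loop: I_B = (V_BB − V_BE)/(R_B + (β+1)R_E) = (2.8 − 0.7)/(15 + 51×1.8) = 0.0197 mA.
I_C = β·I_B = 50×0.0197 = 0.983 mA.
V_CE = V_CC − I_C·R_C − I_E·R_E = 11 − 0.983×8.2 − 1×1.8 = 1.13 V > V_CE(sat), so the active-region assumption holds.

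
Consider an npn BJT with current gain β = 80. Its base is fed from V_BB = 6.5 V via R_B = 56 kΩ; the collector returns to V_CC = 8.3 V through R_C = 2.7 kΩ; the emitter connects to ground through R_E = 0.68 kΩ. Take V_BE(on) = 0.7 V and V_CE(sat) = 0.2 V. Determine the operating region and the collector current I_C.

saturation; I_C ≈ 2.4 mA

Assume active: I_B = (6.5 − 0.7)/(56 + 81×0.68) = 0.0522 mA, I_C = β·I_B = 4.18 mA.
Then V_CE = 8.3 − 4.18×2.7 − 4.23×0.68 = -5.85 V < 0.2 V — the active assumption fails.
Re-solve with V_CE = 0.2 V. KCL at the emitter: V_E/R_E = (V_BB−0.7−V_E)/R_B + (V_CC−0.2−V_E)/R_C, giving V_E = 1.67 V.
I_C = (V_CC − 0.2 − V_E)/R_C = (8.1 − 1.67)/2.7 = 2.38 mA.
Check: I_B = (5.8 − 1.67)/56 = 0.0738 mA, and β·I_B = 5.9 mA > I_C, confirming saturation.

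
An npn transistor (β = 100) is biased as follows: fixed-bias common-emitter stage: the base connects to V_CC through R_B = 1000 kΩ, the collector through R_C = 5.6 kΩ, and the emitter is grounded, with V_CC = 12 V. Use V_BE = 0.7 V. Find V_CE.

V_CE ≈ 5.7 V

Base loop: V_CC = I_B·R_B + V_BE, so I_B = (12 − 0.7)/1000 kΩ = 0.0113 mA.
In the active region I_C = β·I_B = 100 × 0.0113 = 1.13 mA.
Collector loop: V_CE = V_CC − I_C·R_C = 12 − 1.13×5.6 = 5.67 V.
Since V_CE = 5.67 V > V_CE(sat) ≈ 0.2 V, the transistor is in the active region as assumed.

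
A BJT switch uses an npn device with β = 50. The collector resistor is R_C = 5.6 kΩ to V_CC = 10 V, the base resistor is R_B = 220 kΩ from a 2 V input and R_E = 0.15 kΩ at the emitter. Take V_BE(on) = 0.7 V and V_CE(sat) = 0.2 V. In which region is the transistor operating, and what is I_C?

active; I_C ≈ 0.29 mA

Assume active. Base-emitter loop: I_B = (V_BB − V_BE)/(R_B + (β+1)R_E) = (2 − 0.7)/(220 + 51×0.15) = 0.00571 mA.
I_C = β·I_B = 50×0.00571 = 0.286 mA.
V_CE = V_CC − I_C·R_C − I_E·R_E = 10 − 0.286×5.6 − 0.291×0.15 = 8.36 V > V_CE(sat), so the active-region assumption holds.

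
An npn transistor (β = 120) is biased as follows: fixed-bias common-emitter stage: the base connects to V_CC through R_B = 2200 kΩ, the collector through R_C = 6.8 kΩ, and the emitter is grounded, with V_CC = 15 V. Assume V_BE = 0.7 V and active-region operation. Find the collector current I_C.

I_C ≈ 0.78 mA

Base loop: V_CC = I_B·R_B + V_BE, so I_B = (15 − 0.7)/2200 kΩ = 0.0065 mA.
In the active region I_C = β·I_B = 120 × 0.0065 = 0.78 mA.
Collector loop: V_CE = V_CC − I_C·R_C = 15 − 0.78×6.8 = 9.7 V.
Since V_CE = 9.7 V > V_CE(sat) ≈ 0.2 V, the transistor is in the active region as assumed.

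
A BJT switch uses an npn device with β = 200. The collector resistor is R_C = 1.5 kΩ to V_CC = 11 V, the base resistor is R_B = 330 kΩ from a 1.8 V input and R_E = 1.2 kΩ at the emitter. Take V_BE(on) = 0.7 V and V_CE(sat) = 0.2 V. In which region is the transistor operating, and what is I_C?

Assume active. Base-emitter loop: I_B = (V_BB − V_BE)/(R_B + (β+1)R_E) = (1.8 − 0.7)/(330 + 201×1.2) = 0.00193 mA.
I_C = β·I_B = 200×0.00193 = 0.385 mA.
V_CE = V_CC − I_C·R_C − I_E·R_E = 11 − 0.385×1.5 − 0.387×1.2 = 9.96 V > V_CE(sat), so the active-region assumption holds.

active; I_C ≈ 0.39 mA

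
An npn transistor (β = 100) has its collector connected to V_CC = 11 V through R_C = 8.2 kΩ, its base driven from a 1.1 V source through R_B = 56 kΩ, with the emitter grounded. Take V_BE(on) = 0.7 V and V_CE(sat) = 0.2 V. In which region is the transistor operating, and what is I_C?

active; I_C ≈ 0.71 mA

Assume active. Base-emitter loop: I_B = (V_BB − V_BE)/R_B = (1.1 − 0.7)/56 = 0.00714 mA.
I_C = β·I_B = 100×0.00714 = 0.714 mA.
V_CE = V_CC − I_C·R_C = 11 − 0.714×8.2 = 5.14 V > V_CE(sat), so the active-region assumption holds.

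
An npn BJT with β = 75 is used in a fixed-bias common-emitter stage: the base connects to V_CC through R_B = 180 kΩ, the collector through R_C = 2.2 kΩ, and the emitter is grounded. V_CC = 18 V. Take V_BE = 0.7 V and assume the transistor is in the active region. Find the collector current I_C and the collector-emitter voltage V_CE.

I_C ≈ 7.2 mA, V_CE ≈ 2.1 V

Base loop: V_CC = I_B·R_B + V_BE, so I_B = (18 − 0.7)/180 kΩ = 0.0961 mA.
In the active region I_C = β·I_B = 75 × 0.0961 = 7.21 mA.
Collector loop: V_CE = V_CC − I_C·R_C = 18 − 7.21×2.2 = 2.14 V.
Since V_CE = 2.14 V > V_CE(sat) ≈ 0.2 V, the transistor is in the active region as assumed.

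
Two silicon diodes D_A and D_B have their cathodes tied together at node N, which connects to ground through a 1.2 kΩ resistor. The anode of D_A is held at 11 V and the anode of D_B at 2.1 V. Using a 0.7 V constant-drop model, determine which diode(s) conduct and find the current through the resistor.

Only D_A conducts; I_R ≈ 8.6 mA

Assume both conduct. Then node N would need to be at both 11−0.7 = 10.3 V and 2.1−0.7 = 1.4 V, which is impossible.
Assume only D_A conducts: V_N = 11 − 0.7 = 10.3 V, so I_R = 10.3/1.2 = 8.58 mA.
Check D_B: its anode-to-cathode voltage is 2.1 − 10.3 = -8.2 V < 0.7 V, so it is off. The assumption is consistent.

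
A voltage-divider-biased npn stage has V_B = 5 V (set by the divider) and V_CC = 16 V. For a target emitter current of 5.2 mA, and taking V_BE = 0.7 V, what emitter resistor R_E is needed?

R_E ≈ 0.83 kΩ

V_E = V_B − V_BE = 5 − 0.7 = 4.3 V.
R_E = V_E / I_E = 4.3 / 5.2 = 0.827 kΩ.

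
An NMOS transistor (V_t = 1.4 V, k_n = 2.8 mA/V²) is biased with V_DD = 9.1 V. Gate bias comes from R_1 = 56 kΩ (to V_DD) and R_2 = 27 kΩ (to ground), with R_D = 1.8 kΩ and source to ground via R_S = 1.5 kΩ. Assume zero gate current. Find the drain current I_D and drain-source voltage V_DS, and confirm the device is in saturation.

V_G = V_DD·R_2/(R_1+R_2) = 9.1×27/83 = 2.96 V.
Assume saturation: I_D = (k_n/2)(V_GS − V_t)² with V_GS = V_G − I_D·R_S = 2.96 − 1.5·I_D.
Substituting gives 3.15·I_D² − 7.55·I_D + 3.41 = 0, with roots I_D = 0.603 or 1.8 mA.
The root I_D = 1.8 mA gives V_GS = 0.268 V ≤ V_t, so take I_D = 0.603 mA.
Then V_GS = 2.06 V and V_DS = V_DD − I_D(R_D+R_S) = 9.1 − 0.603×3.3 = 7.11 V.
Saturation requires V_DS ≥ V_GS − V_t = 0.656 V; 7.11 ≥ 0.656 ✓.

I_D ≈ 0.6 mA, V_DS ≈ 7.1 V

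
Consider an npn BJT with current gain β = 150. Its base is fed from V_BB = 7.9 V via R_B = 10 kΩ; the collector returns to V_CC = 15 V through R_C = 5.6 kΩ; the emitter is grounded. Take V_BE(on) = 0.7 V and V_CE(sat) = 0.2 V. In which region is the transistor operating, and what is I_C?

saturation; I_C ≈ 2.6 mA

Assume active: I_B = (7.9 − 0.7)/10 = 0.72 mA, giving I_C = β·I_B = 108 mA.
But then V_CE = 15 − 108×5.6 = -590 V < V_CE(sat) = 0.2 V — impossible in the active region.
So the transistor is saturated. With V_CE = 0.2 V, I_C = (V_CC − 0.2)/R_C = 14.8/5.6 = 2.64 mA.
Check: β·I_B = 108 mA > I_C = 2.64 mA, confirming saturation.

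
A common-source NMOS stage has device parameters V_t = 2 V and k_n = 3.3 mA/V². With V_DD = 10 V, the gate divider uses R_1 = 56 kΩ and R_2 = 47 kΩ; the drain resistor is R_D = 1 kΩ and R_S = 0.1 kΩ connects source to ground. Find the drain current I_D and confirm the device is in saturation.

V_G = V_DD·R_2/(R_1+R_2) = 10×47/103 = 4.56 V.
Assume saturation: I_D = (k_n/2)(V_GS − V_t)² with V_GS = V_G − I_D·R_S = 4.56 − 0.1·I_D.
Substituting gives 0.0165·I_D² − 1.85·I_D + 10.8 = 0, with roots I_D = 6.22 or 106 mA.
The root I_D = 106 mA gives V_GS = -6 V ≤ V_t, so take I_D = 6.22 mA.
Then V_GS = 3.94 V and V_DS = V_DD − I_D(R_D+R_S) = 10 − 6.22×1.1 = 3.16 V.
Saturation requires V_DS ≥ V_GS − V_t = 1.94 V; 3.16 ≥ 1.94 ✓.

I_D ≈ 6.2 mA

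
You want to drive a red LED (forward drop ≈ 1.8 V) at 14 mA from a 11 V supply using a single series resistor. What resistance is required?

The resistor drops V_S − V_D = 11 − 1.8 = 9.2 V at 14 mA.
R = 9.2 V / 14 mA = 0.657 kΩ.

R ≈ 0.66 kΩ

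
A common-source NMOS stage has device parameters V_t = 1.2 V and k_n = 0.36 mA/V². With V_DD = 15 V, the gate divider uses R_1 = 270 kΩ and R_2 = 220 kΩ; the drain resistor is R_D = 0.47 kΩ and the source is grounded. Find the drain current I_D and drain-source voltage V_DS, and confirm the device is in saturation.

I_D ≈ 5.5 mA, V_DS ≈ 12 V

V_G = V_DD·R_2/(R_1+R_2) = 15×220/490 = 6.73 V. With the source grounded, V_GS = V_G = 6.73 V.
Assume saturation: I_D = (k_n/2)(V_GS − V_t)² = (0.36/2)×(6.73 − 1.2)² = 0.18×5.53² = 5.51 mA.
V_DS = V_DD − I_D·R_D = 15 − 5.51×0.47 = 12.4 V.
Saturation requires V_DS ≥ V_GS − V_t = 5.53 V; 12.4 ≥ 5.53 ✓.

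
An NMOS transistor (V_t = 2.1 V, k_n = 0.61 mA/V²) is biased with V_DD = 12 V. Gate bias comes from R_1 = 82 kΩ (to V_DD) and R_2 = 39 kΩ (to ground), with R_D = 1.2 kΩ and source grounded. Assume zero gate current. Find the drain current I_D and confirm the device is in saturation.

I_D ≈ 0.95 mA

V_G = V_DD·R_2/(R_1+R_2) = 12×39/121 = 3.87 V. With the source grounded, V_GS = V_G = 3.87 V.
Assume saturation: I_D = (k_n/2)(V_GS − V_t)² = (0.61/2)×(3.87 − 2.1)² = 0.305×1.77² = 0.953 mA.
V_DS = V_DD − I_D·R_D = 12 − 0.953×1.2 = 10.9 V.
Saturation requires V_DS ≥ V_GS − V_t = 1.77 V; 10.9 ≥ 1.77 ✓.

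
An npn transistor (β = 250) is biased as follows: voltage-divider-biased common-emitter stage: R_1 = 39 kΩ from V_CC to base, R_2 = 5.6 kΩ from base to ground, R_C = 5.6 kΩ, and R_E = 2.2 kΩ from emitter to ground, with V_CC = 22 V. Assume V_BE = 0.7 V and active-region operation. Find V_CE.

Thevenize the base divider: V_Th = V_CC·R_2/(R_1+R_2) = 22×5.6/44.6 = 2.76 V, R_Th = R_1‖R_2 = 4.9 kΩ.
Base-emitter loop: V_Th = I_B·R_Th + V_BE + (β+1)I_B·R_E, so I_B = (2.76 − 0.7) / (4.9 + 251×2.2) = 0.0037 mA.
I_C = β·I_B = 250×0.0037 = 0.925 mA, and I_E = (β+1)I_B = 0.929 mA.
V_CE = V_CC − I_C·R_C − I_E·R_E = 22 − 0.925×5.6 − 0.929×2.2 = 14.8 V.
V_CE = 14.8 V > 0.2 V confirms active-region operation.

V_CE ≈ 15 V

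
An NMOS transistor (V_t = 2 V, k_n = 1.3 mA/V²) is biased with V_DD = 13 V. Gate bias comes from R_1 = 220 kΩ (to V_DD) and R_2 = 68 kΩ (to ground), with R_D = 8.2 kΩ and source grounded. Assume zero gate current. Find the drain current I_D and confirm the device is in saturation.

I_D ≈ 0.74 mA

V_G = V_DD·R_2/(R_1+R_2) = 13×68/288 = 3.07 V. With the source grounded, V_GS = V_G = 3.07 V.
Assume saturation: I_D = (k_n/2)(V_GS − V_t)² = (1.3/2)×(3.07 − 2)² = 0.65×1.07² = 0.743 mA.
V_DS = V_DD − I_D·R_D = 13 − 0.743×8.2 = 6.9 V.
Saturation requires V_DS ≥ V_GS − V_t = 1.07 V; 6.9 ≥ 1.07 ✓.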